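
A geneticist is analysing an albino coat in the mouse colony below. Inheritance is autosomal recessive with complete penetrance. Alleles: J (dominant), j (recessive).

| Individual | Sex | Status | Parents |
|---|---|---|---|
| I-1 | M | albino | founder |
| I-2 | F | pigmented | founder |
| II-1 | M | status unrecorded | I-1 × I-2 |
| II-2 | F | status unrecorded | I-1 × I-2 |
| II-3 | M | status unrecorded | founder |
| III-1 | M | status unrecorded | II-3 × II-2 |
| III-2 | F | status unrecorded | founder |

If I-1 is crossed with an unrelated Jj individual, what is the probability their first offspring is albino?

1/2

I-1 is albino, so I-1 is jj.
The cross gives 1/2 Jj : 1/2 jj, so P(offspring is albino) = 1/2.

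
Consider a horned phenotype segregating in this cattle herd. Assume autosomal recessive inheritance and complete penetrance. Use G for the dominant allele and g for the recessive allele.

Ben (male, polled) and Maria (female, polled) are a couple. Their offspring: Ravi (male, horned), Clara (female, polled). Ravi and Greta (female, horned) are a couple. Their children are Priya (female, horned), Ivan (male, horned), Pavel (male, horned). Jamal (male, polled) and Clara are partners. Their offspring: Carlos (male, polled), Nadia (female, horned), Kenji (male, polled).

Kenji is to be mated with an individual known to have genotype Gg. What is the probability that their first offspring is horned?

1/6

Jamal is polled so carries G and passed g to Nadia (gg), so Jamal is Gg.
Clara is polled so carries G and passed g to Nadia (gg), so Clara is Gg.
Kenji is a polled offspring of Jamal (Gg) × Clara (Gg), whose cross gives 1/4 GG : 1/2 Gg : 1/4 gg; conditioning on being polled, Kenji is GG with probability 1/3, Gg with probability 2/3.
Summing over parental genotype combinations, P(offspring is horned) = 2/3·1/4 = 1/6.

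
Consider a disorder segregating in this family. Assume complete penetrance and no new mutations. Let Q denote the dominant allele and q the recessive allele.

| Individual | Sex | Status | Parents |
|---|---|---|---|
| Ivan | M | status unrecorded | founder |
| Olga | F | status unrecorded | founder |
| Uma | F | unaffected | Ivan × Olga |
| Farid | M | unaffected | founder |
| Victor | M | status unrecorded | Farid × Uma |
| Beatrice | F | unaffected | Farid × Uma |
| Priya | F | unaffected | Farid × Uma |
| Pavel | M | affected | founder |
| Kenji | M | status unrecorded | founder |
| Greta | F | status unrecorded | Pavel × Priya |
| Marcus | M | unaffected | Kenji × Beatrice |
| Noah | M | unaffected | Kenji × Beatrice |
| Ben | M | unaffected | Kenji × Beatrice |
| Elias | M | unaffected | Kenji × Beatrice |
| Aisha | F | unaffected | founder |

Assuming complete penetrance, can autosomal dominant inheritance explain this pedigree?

A consistent assignment under autosomal dominant exists: Ivan Qq, Olga Qq, Uma qq, Farid qq, Victor qq, Beatrice qq, Priya qq, Pavel QQ, Kenji Qq, Greta Qq, Marcus qq, Noah qq, Ben qq, Elias qq, Aisha qq.
In this assignment every recorded phenotype matches its genotype and every non-founder's genotype is obtainable from its parents' genotypes, so the pedigree is consistent.

Yes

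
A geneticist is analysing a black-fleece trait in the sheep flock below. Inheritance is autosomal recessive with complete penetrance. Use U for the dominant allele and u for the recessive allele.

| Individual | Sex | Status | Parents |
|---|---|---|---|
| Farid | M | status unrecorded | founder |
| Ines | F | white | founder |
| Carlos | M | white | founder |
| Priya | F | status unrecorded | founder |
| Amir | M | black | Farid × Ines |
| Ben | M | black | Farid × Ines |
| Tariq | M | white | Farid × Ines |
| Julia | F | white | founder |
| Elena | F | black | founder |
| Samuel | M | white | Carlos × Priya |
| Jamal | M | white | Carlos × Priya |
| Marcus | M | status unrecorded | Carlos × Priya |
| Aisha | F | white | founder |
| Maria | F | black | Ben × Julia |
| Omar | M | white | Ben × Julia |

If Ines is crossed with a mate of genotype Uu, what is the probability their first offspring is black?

Ines is white so carries U and passed u to Amir (uu), so Ines is Uu.
The cross gives 1/4 UU : 1/2 Uu : 1/4 uu, so P(offspring is black) = 1/4.

1/4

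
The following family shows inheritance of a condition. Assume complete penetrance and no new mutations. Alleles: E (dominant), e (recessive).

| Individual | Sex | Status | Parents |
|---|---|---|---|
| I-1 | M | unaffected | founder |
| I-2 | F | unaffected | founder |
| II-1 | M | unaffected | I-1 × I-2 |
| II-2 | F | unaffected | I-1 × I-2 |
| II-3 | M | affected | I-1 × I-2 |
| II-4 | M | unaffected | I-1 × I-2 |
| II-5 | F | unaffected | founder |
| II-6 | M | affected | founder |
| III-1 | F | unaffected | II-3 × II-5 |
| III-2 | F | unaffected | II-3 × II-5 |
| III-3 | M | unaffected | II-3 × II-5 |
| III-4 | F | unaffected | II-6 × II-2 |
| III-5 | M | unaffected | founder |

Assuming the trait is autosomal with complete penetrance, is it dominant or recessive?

recessive

I-1 and I-2 are both unaffected yet have an affected child II-3. Under dominance, an affected child requires at least one affected parent, so the trait cannot be dominant.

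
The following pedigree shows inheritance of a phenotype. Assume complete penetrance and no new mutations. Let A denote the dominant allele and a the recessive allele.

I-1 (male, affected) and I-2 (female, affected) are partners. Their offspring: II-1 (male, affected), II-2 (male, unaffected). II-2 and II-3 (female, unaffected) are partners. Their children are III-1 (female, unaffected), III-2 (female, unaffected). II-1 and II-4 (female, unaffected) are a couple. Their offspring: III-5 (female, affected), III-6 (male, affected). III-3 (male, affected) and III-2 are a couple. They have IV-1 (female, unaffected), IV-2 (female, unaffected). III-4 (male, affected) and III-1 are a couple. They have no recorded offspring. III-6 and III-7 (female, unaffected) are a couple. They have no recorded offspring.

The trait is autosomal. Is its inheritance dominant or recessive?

I-1 and I-2 are both affected yet have an unaffected child II-2. Under a recessive model two affected parents are homozygous and every child would be affected, so the trait cannot be recessive.

dominant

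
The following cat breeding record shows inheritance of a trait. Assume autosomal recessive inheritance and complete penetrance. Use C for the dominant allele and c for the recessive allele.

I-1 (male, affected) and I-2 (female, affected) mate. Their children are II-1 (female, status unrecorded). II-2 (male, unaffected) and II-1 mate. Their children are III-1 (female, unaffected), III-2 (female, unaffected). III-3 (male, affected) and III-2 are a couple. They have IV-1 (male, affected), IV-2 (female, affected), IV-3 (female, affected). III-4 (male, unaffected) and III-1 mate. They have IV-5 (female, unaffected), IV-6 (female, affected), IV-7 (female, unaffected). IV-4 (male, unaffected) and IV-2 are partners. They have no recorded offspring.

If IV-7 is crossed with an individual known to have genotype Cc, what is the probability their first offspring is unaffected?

5/6

III-4 is unaffected so carries C and passed c to IV-6 (cc), so III-4 is Cc.
III-1 is unaffected so carries C and received c from II-1 (cc), so III-1 is Cc.
IV-7 is an unaffected offspring of III-4 (Cc) × III-1 (Cc), whose cross gives 1/4 CC : 1/2 Cc : 1/4 cc; conditioning on being unaffected, IV-7 is CC with probability 1/3, Cc with probability 2/3.
Summing over parental genotype combinations, P(offspring is unaffected) = 1/3·1 + 2/3·3/4 = 5/6.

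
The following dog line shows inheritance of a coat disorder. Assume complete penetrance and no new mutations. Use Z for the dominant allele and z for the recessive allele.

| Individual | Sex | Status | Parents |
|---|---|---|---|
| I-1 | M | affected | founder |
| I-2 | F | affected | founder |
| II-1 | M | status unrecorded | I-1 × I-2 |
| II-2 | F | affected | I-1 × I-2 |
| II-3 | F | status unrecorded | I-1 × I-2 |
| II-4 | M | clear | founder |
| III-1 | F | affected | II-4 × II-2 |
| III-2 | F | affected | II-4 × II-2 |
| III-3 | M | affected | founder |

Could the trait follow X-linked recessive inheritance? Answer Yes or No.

No

Under X-linked recessive, III-1 (affected, female) cannot arise from II-4 (clear) × II-2 (affected).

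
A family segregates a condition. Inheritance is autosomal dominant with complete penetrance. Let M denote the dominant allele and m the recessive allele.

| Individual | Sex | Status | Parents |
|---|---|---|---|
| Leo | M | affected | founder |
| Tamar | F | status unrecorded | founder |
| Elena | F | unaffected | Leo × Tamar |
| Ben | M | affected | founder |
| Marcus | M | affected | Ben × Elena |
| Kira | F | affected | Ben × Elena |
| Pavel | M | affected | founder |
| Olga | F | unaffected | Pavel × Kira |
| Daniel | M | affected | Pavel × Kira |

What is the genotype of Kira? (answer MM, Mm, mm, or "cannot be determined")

From phenotype alone, Kira is MM or Mm.
Kira is affected so carries M and received m from Elena (mm), so Kira is Mm.

Mm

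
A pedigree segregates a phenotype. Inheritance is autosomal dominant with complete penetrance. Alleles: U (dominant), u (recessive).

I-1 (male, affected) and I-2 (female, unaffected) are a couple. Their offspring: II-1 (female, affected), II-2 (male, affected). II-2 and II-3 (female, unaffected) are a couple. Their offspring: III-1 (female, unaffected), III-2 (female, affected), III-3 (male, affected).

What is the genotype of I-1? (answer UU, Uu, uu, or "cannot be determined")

I-1's phenotype allows UU or Uu, and no parent or child forces a single allele at both positions; consistent genotype assignments exist with I-1 as UU or Uu.

cannot be determined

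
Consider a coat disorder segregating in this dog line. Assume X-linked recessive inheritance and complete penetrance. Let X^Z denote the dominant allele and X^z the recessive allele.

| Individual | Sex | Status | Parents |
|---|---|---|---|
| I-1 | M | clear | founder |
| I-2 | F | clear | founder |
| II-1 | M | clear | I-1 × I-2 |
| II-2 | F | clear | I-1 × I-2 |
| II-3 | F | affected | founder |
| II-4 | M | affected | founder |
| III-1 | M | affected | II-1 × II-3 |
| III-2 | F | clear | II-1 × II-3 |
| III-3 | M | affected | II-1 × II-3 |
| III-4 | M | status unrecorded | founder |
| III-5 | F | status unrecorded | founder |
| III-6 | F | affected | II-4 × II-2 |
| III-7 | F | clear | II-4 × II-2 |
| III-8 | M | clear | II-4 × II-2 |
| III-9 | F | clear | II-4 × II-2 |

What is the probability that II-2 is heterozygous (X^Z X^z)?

II-2 is clear so carries Z and passed z to III-6 (X^z X^z), so II-2 is X^Z X^z, giving P(X^Z X^z) = 1.

1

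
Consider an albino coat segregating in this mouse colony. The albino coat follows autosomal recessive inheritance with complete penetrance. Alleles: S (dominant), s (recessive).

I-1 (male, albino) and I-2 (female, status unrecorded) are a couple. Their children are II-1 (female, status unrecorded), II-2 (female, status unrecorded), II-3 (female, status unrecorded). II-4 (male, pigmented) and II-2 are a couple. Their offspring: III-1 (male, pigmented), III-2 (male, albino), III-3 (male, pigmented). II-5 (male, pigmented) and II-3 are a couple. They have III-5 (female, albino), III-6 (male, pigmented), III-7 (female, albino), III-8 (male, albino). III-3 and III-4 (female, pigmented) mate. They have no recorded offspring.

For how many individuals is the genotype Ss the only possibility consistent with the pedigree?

2

Obligate heterozygotes: II-4 is pigmented so carries S and passed s to III-2 (ss), so II-4 is Ss; II-5 is pigmented so carries S and passed s to III-5 (ss), so II-5 is Ss.
Every other individual is either homozygous by phenotype or has at least one consistent homozygous assignment, so the count is 2.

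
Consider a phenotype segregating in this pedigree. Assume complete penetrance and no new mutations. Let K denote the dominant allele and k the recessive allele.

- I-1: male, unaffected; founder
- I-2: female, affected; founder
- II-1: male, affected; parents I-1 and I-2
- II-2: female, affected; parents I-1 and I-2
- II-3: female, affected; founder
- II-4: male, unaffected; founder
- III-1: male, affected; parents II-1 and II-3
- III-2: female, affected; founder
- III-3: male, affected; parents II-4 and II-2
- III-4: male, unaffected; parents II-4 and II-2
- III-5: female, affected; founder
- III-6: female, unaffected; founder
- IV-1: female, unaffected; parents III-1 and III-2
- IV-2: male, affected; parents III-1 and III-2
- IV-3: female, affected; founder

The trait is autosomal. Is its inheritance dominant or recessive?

III-1 and III-2 are both affected yet have an unaffected child IV-1. Under a recessive model two affected parents are homozygous and every child would be affected, so the trait cannot be recessive.

dominant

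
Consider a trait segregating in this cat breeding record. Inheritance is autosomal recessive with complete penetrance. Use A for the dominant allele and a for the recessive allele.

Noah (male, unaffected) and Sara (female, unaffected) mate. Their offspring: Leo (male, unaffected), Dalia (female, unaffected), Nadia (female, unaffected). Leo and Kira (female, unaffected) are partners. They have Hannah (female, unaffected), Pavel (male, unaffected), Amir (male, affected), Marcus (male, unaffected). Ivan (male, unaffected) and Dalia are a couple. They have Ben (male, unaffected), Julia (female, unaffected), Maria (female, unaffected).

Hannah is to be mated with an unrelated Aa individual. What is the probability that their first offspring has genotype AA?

1/3

Leo is unaffected so carries A and passed a to Amir (aa), so Leo is Aa.
Kira is unaffected so carries A and passed a to Amir (aa), so Kira is Aa.
Hannah is an unaffected offspring of Leo (Aa) × Kira (Aa), whose cross gives 1/4 AA : 1/2 Aa : 1/4 aa; conditioning on being unaffected, Hannah is AA with probability 1/3, Aa with probability 2/3.
Summing over parental genotype combinations, P(offspring has genotype AA) = 1/3·1/2 + 2/3·1/4 = 1/3.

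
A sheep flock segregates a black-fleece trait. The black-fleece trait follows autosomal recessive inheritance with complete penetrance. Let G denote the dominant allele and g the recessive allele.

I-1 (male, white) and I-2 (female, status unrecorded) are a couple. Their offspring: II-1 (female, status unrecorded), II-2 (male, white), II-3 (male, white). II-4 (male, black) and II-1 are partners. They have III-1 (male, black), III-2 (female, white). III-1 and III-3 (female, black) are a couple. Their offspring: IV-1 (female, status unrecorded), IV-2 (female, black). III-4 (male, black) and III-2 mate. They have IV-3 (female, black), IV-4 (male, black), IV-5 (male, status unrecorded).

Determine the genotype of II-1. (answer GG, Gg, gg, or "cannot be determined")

Gg

From phenotype alone, II-1 is GG or Gg or gg.
II-1 passed G to III-2 (Gg, whose g came from II-4) and passed g to III-1 (gg), so II-1 is Gg.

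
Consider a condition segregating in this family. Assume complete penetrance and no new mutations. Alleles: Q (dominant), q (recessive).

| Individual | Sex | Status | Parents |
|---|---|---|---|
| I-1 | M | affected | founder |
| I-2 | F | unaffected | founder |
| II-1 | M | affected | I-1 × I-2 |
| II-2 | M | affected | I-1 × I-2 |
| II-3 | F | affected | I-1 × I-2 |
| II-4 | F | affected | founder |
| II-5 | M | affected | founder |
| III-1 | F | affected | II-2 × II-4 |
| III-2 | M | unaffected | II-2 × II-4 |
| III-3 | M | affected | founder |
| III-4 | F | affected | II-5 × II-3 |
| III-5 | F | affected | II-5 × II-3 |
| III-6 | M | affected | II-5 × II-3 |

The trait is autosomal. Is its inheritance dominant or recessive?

II-2 and II-4 are both affected yet have an unaffected child III-2. Under a recessive model two affected parents are homozygous and every child would be affected, so the trait cannot be recessive.

dominant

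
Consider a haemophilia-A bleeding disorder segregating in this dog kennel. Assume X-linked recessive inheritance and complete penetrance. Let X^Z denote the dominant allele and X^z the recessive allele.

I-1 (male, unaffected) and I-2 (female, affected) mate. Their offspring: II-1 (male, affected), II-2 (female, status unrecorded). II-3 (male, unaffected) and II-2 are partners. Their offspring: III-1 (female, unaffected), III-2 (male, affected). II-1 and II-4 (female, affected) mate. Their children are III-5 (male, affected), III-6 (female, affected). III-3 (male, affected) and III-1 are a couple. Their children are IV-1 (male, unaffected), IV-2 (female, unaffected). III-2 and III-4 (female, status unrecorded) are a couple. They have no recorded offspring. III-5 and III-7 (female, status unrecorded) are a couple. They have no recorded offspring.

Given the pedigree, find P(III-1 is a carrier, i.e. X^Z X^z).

II-3 is unaffected, so II-3 is X^Z Y.
II-2 received Z from I-1 (X^Z Y) and received z from I-2 (X^z X^z), so II-2 is X^Z X^z.
Their cross gives offspring ratios 1/2 X^Z X^Z : 1/2 X^Z X^z. Conditioning on III-1 being unaffected, P(X^Z X^z) = 1/2 / 1 = 1/2 before taking III-1's own offspring into account.
III-3 is affected, so III-3 is X^z Y.
Now use III-1's offspring. Probability of each recorded status — unaffected son IV-1: 1/2 if III-1 is X^Z X^z, 1 if X^Z X^Z; unaffected daughter IV-2: 1/2 if III-1 is X^Z X^z, 1 if X^Z X^Z.
Bayes: P(X^Z X^z) = 1/2·1/4 / (1/2·1/4 + 1/2·1) = 1/5.

1/5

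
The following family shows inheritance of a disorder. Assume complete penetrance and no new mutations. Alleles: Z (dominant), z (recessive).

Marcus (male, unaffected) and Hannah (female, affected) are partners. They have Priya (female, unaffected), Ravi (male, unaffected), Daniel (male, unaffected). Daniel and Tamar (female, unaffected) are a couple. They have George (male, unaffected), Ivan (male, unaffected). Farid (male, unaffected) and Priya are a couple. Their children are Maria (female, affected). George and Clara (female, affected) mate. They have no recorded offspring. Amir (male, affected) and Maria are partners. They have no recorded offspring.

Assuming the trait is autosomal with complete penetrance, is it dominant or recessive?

recessive

Farid and Priya are both unaffected yet have an affected child Maria. Under dominance, an affected child requires at least one affected parent, so the trait cannot be dominant.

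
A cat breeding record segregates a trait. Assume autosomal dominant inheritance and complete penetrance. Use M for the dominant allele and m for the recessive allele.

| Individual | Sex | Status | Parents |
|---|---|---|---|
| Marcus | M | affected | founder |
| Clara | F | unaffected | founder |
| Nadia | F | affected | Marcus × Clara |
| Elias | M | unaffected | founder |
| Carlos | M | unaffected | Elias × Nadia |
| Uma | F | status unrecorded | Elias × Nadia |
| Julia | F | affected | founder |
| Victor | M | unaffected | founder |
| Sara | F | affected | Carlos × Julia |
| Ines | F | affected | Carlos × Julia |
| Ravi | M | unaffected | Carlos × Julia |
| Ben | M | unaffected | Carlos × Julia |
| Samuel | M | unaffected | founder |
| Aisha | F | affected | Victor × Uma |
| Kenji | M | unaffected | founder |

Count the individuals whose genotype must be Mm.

6

Obligate heterozygotes: Nadia is affected so carries M and received m from Clara (mm), so Nadia is Mm; Uma passed M to Aisha (Mm, whose m came from Victor) and received m from Elias (mm), so Uma is Mm; Julia is affected so carries M and passed m to Ravi (mm), so Julia is Mm; Sara is affected so carries M and received m from Carlos (mm), so Sara is Mm; Ines is affected so carries M and received m from Carlos (mm), so Ines is Mm; Aisha is affected so carries M and received m from Victor (mm), so Aisha is Mm.
Every other individual is either homozygous by phenotype or has at least one consistent homozygous assignment, so the count is 6.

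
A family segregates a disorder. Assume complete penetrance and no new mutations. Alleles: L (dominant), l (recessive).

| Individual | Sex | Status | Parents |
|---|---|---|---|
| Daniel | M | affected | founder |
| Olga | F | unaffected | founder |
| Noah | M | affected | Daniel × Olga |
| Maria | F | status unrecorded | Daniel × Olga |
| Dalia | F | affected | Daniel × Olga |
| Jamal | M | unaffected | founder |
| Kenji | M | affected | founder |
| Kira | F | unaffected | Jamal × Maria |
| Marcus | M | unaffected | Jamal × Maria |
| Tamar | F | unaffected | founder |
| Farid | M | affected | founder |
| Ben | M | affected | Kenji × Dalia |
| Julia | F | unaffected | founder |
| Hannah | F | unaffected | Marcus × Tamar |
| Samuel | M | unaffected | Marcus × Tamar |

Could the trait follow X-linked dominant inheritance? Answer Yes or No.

No

Under X-linked dominant, Noah (affected, male) cannot arise from Daniel (affected) × Olga (unaffected).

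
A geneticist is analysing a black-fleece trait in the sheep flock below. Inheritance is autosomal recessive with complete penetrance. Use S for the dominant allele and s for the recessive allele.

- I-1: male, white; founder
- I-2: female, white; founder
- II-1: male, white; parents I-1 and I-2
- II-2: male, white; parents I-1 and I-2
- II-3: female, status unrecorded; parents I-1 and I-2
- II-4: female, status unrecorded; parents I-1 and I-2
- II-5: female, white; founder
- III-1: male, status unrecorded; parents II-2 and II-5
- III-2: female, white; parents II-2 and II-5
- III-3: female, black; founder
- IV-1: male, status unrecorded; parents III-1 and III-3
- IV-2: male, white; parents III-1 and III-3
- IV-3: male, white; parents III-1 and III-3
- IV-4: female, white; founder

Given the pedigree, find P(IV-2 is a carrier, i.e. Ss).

1

IV-2 is white so carries S and received s from III-3 (ss), so IV-2 is Ss, giving P(Ss) = 1.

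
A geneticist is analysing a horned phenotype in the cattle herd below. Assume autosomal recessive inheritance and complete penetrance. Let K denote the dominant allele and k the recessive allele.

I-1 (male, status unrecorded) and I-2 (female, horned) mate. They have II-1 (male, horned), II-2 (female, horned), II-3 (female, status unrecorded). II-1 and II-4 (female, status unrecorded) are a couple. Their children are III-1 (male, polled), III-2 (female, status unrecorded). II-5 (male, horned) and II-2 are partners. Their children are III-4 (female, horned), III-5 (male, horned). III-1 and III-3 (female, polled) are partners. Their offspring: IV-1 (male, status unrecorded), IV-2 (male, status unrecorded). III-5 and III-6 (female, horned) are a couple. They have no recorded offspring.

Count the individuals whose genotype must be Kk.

Obligate heterozygotes: III-1 is polled so carries K and received k from II-1 (kk), so III-1 is Kk.
Every other individual is either homozygous by phenotype or has at least one consistent homozygous assignment, so the count is 1.

1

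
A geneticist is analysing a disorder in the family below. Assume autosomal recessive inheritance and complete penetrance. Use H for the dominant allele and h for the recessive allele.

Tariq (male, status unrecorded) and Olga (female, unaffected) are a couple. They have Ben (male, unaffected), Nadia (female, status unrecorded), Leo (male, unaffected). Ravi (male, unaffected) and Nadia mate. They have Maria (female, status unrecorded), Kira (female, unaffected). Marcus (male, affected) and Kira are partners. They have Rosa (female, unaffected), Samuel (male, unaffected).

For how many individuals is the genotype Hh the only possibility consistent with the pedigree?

2

Obligate heterozygotes: Rosa is unaffected so carries H and received h from Marcus (hh), so Rosa is Hh; Samuel is unaffected so carries H and received h from Marcus (hh), so Samuel is Hh.
Every other individual is either homozygous by phenotype or has at least one consistent homozygous assignment, so the count is 2.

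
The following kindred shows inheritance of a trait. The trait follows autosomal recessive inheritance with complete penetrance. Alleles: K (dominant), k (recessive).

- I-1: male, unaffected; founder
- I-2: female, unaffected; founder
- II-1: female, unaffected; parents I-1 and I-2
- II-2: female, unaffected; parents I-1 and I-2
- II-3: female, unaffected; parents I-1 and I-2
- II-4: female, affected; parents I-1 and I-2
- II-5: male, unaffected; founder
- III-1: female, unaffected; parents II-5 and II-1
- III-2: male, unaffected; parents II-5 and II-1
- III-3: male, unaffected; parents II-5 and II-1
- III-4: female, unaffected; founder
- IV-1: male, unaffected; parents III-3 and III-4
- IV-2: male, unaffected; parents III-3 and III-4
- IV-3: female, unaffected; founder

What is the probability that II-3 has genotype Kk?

2/3

I-1 is unaffected so carries K and passed k to II-4 (kk), so I-1 is Kk.
I-2 is unaffected so carries K and passed k to II-4 (kk), so I-2 is Kk.
Their cross gives offspring ratios 1/4 KK : 1/2 Kk : 1/4 kk. Conditioning on II-3 being unaffected, P(Kk) = 1/2 / 3/4 = 2/3.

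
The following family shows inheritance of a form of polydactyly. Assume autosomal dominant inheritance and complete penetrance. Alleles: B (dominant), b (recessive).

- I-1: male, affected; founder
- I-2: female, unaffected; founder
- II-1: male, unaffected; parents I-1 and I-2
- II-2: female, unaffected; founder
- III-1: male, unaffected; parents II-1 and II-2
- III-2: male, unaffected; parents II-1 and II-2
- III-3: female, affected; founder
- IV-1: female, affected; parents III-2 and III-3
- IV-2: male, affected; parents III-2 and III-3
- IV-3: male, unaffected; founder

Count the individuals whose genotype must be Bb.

3

Obligate heterozygotes: I-1 is affected so carries B and passed b to II-1 (bb), so I-1 is Bb; IV-1 is affected so carries B and received b from III-2 (bb), so IV-1 is Bb; IV-2 is affected so carries B and received b from III-2 (bb), so IV-2 is Bb.
Every other individual is either homozygous by phenotype or has at least one consistent homozygous assignment, so the count is 3.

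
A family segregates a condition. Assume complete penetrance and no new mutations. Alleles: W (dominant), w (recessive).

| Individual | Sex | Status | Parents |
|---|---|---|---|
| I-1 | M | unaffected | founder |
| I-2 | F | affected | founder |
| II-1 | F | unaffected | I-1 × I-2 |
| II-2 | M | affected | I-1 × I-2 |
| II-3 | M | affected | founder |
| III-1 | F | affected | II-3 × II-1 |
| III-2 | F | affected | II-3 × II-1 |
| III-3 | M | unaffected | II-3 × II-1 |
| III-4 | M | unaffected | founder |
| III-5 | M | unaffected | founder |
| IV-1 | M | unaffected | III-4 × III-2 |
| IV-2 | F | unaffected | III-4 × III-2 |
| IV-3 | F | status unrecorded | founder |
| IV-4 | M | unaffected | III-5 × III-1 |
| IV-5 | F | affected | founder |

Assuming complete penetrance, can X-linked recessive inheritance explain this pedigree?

No

Under X-linked recessive, IV-1 (unaffected, male) cannot arise from III-4 (unaffected) × III-2 (affected).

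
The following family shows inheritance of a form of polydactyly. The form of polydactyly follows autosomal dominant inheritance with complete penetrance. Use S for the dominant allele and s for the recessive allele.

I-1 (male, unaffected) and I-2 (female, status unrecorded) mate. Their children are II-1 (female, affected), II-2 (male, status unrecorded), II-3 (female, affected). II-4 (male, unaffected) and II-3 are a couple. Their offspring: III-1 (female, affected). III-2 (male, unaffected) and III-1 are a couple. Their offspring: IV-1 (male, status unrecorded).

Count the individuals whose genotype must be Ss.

Obligate heterozygotes: II-1 is affected so carries S and received s from I-1 (ss), so II-1 is Ss; II-3 is affected so carries S and received s from I-1 (ss), so II-3 is Ss; III-1 is affected so carries S and received s from II-4 (ss), so III-1 is Ss.
Every other individual is either homozygous by phenotype or has at least one consistent homozygous assignment, so the count is 3.

3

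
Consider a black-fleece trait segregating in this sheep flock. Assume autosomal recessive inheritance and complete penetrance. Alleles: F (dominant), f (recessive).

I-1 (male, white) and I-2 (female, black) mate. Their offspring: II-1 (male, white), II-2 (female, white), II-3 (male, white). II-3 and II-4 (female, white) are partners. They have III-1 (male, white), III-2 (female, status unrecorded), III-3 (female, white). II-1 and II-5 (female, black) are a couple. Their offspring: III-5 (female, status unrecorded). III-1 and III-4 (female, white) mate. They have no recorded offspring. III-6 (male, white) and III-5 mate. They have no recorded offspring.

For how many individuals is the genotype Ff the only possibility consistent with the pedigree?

3

Obligate heterozygotes: II-1 is white so carries F and received f from I-2 (ff), so II-1 is Ff; II-2 is white so carries F and received f from I-2 (ff), so II-2 is Ff; II-3 is white so carries F and received f from I-2 (ff), so II-3 is Ff.
Every other individual is either homozygous by phenotype or has at least one consistent homozygous assignment, so the count is 3.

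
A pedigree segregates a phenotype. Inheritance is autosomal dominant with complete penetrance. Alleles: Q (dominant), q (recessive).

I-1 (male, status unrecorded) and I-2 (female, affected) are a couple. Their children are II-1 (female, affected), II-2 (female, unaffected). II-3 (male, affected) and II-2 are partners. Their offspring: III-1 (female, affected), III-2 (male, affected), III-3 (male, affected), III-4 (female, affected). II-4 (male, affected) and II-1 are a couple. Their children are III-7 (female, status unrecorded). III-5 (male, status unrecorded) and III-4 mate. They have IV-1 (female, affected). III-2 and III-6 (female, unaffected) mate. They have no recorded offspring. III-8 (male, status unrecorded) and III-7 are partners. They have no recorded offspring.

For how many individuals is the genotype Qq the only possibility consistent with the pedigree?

Obligate heterozygotes: I-2 is affected so carries Q and passed q to II-2 (qq), so I-2 is Qq; III-1 is affected so carries Q and received q from II-2 (qq), so III-1 is Qq; III-2 is affected so carries Q and received q from II-2 (qq), so III-2 is Qq; III-3 is affected so carries Q and received q from II-2 (qq), so III-3 is Qq; III-4 is affected so carries Q and received q from II-2 (qq), so III-4 is Qq.
Every other individual is either homozygous by phenotype or has at least one consistent homozygous assignment, so the count is 5.

5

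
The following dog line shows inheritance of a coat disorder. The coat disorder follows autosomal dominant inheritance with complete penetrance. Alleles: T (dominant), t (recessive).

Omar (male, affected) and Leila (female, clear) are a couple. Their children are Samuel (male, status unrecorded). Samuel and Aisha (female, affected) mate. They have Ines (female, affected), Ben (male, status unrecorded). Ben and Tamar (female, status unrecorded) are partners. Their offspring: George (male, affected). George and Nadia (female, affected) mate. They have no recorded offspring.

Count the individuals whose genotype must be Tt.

No individual's genotype is forced to Tt by the pedigree, so the count is 0.

0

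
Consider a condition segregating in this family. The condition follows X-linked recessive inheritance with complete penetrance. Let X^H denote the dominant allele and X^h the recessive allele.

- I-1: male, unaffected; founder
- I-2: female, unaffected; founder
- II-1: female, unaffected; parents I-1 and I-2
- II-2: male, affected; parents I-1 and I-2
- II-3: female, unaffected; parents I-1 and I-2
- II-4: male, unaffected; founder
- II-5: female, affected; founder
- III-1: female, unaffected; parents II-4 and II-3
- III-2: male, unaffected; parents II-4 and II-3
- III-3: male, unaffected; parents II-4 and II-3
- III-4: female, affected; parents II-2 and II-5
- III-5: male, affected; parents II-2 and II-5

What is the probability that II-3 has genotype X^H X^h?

1/5

I-1 is unaffected, so I-1 is X^H Y.
I-2 is unaffected so carries H and passed h to II-2 (X^h Y), so I-2 is X^H X^h.
Their cross gives offspring ratios 1/2 X^H X^H : 1/2 X^H X^h. Conditioning on II-3 being unaffected, P(X^H X^h) = 1/2 / 1 = 1/2 before taking II-3's own offspring into account.
II-4 is unaffected, so II-4 is X^H Y.
Now use II-3's offspring. Probability of each recorded status — unaffected son III-2: 1/2 if II-3 is X^H X^h, 1 if X^H X^H; unaffected son III-3: 1/2 if II-3 is X^H X^h, 1 if X^H X^H. (III-1: equally likely either way, so uninformative.)
Bayes: P(X^H X^h) = 1/2·1/4 / (1/2·1/4 + 1/2·1) = 1/5.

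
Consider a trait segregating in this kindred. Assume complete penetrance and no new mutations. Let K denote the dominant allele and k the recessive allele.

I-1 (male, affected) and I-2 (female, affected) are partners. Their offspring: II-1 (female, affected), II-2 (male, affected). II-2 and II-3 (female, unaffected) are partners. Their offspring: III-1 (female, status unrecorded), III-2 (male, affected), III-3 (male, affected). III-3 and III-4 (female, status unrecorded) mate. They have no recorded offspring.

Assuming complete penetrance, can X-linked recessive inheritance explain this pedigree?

Yes

A consistent assignment under X-linked recessive exists: I-1 X^k Y, I-2 X^k X^k, II-1 X^k X^k, II-2 X^k Y, II-3 X^K X^k, III-1 X^K X^k, III-2 X^k Y, III-3 X^k Y, III-4 X^K X^K.
In this assignment every recorded phenotype matches its genotype and every non-founder's genotype is obtainable from its parents' genotypes, so the pedigree is consistent.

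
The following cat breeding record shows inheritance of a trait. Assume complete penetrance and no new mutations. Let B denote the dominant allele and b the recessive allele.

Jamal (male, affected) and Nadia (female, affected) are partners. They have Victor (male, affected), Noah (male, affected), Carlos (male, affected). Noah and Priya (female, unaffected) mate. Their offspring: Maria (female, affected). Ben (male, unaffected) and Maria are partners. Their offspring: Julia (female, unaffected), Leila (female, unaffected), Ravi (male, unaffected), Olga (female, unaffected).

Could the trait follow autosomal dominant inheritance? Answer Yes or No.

A consistent assignment under autosomal dominant exists: Jamal BB, Nadia BB, Victor BB, Noah BB, Carlos BB, Priya bb, Maria Bb, Ben bb, Julia bb, Leila bb, Ravi bb, Olga bb.
In this assignment every recorded phenotype matches its genotype and every non-founder's genotype is obtainable from its parents' genotypes, so the pedigree is consistent.

Yes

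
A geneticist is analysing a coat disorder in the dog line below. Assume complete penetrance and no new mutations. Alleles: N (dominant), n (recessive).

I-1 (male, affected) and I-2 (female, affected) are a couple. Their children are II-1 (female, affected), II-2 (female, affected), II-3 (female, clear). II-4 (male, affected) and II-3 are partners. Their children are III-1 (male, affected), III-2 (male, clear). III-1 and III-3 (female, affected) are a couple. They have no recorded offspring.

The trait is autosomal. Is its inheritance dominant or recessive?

dominant

I-1 and I-2 are both affected yet have a clear child II-3. Under a recessive model two affected parents are homozygous and every child would be affected, so the trait cannot be recessive.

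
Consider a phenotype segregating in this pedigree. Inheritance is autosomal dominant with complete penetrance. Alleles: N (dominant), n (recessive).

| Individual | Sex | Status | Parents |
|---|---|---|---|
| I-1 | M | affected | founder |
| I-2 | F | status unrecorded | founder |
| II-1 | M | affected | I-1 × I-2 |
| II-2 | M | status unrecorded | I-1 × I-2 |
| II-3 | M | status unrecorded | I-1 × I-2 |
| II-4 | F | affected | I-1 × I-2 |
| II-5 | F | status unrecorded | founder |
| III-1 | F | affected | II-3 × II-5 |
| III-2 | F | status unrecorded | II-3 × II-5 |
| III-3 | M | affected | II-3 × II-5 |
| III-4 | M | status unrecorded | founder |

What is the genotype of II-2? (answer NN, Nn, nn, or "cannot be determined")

II-2's phenotype is unrecorded, and no parent or child forces a single allele at both positions; consistent genotype assignments exist with II-2 as NN or Nn or nn.

cannot be determined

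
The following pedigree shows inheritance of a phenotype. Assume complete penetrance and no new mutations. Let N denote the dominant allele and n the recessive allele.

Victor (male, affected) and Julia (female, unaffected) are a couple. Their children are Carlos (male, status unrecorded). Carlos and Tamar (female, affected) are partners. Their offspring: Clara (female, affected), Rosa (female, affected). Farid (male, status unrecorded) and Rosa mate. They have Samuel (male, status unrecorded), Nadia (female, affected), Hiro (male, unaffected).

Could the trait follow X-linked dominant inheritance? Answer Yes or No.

Yes

A consistent assignment under X-linked dominant exists: Victor X^N Y, Julia X^n X^n, Carlos X^n Y, Tamar X^N X^N, Clara X^N X^n, Rosa X^N X^n, Farid X^N Y, Samuel X^N Y, Nadia X^N X^N, Hiro X^n Y.
In this assignment every recorded phenotype matches its genotype and every non-founder's genotype is obtainable from its parents' genotypes, so the pedigree is consistent.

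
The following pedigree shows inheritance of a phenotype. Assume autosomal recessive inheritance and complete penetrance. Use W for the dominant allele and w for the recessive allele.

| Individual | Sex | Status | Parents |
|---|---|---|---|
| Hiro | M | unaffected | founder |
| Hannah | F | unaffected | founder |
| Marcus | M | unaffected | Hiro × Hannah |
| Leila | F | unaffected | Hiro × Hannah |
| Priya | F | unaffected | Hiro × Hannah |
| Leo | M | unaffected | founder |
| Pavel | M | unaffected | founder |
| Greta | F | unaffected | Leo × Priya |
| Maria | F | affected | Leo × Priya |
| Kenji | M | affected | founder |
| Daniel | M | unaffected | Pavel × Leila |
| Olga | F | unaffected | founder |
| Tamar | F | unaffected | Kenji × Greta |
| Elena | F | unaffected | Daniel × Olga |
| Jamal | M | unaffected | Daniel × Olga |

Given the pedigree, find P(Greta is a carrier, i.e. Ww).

Leo is unaffected so carries W and passed w to Maria (ww), so Leo is Ww.
Priya is unaffected so carries W and passed w to Maria (ww), so Priya is Ww.
Their cross gives offspring ratios 1/4 WW : 1/2 Ww : 1/4 ww. Conditioning on Greta being unaffected, P(Ww) = 1/2 / 3/4 = 2/3 before taking Greta's own offspring into account.
Kenji is affected, so Kenji is ww.
Now use Greta's offspring. Probability of each recorded status — unaffected daughter Tamar: 1/2 if Greta is Ww, 1 if WW.
Bayes: P(Ww) = 2/3·1/2 / (2/3·1/2 + 1/3·1) = 1/2.

1/2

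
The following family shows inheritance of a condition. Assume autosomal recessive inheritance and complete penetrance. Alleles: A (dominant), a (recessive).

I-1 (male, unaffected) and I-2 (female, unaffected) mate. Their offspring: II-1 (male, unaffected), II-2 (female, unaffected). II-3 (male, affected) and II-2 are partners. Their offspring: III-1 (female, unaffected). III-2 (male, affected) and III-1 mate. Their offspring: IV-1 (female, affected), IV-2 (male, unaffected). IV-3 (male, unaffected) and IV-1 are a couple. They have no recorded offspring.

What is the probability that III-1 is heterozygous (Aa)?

III-1 is unaffected so carries A and received a from II-3 (aa), so III-1 is Aa, giving P(Aa) = 1.

1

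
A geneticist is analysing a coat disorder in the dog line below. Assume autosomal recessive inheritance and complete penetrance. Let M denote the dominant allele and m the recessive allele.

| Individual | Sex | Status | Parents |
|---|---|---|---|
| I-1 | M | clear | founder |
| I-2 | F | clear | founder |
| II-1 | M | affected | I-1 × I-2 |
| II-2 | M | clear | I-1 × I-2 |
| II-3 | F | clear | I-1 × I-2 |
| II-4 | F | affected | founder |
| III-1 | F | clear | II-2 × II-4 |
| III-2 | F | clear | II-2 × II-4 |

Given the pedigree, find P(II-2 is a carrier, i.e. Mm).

1/3

I-1 is clear so carries M and passed m to II-1 (mm), so I-1 is Mm.
I-2 is clear so carries M and passed m to II-1 (mm), so I-2 is Mm.
Their cross gives offspring ratios 1/4 MM : 1/2 Mm : 1/4 mm. Conditioning on II-2 being clear, P(Mm) = 1/2 / 3/4 = 2/3 before taking II-2's own offspring into account.
II-4 is affected, so II-4 is mm.
Now use II-2's offspring. Probability of each recorded status — clear daughter III-1: 1/2 if II-2 is Mm, 1 if MM; clear daughter III-2: 1/2 if II-2 is Mm, 1 if MM.
Bayes: P(Mm) = 2/3·1/4 / (2/3·1/4 + 1/3·1) = 1/3.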